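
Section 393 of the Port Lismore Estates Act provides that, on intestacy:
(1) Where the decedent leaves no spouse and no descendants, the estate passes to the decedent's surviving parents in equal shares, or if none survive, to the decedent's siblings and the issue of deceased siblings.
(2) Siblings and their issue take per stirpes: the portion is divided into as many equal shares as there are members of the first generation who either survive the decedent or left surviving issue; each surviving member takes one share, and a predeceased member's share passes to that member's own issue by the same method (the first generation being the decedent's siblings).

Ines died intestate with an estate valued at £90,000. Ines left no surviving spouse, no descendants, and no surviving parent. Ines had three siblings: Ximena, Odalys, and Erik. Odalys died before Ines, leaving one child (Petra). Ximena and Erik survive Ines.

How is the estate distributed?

Ximena: £30,000; Petra: £30,000; Erik: £30,000

The entire £90,000 passes to the siblings and their issue.
That amount (£90,000) is divided into 3 shares of £30,000: Ximena and Erik each take £30,000; Odalys's £30,000 share passes to Odalys's issue.
Odalys's share (£30,000) passes entirely to Petra.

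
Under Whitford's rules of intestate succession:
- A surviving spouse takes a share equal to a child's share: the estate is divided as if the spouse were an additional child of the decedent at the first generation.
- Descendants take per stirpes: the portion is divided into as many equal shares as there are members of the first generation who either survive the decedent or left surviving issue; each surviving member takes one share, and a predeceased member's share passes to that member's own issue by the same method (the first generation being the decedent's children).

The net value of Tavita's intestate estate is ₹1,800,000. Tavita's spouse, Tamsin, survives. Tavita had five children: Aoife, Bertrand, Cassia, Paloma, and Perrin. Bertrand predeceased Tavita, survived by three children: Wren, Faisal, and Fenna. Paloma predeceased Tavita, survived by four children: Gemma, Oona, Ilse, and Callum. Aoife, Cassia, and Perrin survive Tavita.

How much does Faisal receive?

The spouse counts as an additional share at the children's level, so there are 6 primary shares of ₹300,000. Tamsin takes one such share (₹300,000).
The children's combined portion (₹1,500,000) is divided into 5 shares of ₹300,000: Aoife, Cassia, and Perrin each take ₹300,000; Bertrand's ₹300,000 share passes to Bertrand's issue; Paloma's ₹300,000 share passes to Paloma's issue.
Bertrand's share (₹300,000) is divided into 3 shares of ₹100,000: Wren, Faisal, and Fenna each take ₹100,000.
Paloma's share (₹300,000) is divided into 4 shares of ₹75,000: Gemma, Oona, Ilse, and Callum each take ₹75,000.

Faisal receives ₹100,000.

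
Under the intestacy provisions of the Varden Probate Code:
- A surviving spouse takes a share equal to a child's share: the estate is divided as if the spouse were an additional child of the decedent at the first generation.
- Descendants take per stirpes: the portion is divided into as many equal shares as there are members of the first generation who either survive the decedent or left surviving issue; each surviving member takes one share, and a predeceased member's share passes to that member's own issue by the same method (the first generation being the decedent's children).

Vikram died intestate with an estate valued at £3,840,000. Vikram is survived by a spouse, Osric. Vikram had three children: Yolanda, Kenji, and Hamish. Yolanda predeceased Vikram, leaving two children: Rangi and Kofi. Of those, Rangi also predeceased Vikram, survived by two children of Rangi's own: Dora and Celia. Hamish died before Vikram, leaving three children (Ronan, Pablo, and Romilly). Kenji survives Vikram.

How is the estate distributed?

Osric: £960,000; Dora: £240,000; Celia: £240,000; Kofi: £480,000; Kenji: £960,000; Ronan: £320,000; Pablo: £320,000; Romilly: £320,000

The spouse counts as an additional share at the children's level, so there are 4 primary shares of £960,000. Osric takes one such share (£960,000).
The children's combined portion (£2,880,000) is divided into 3 shares of £960,000: Kenji takes £960,000; Yolanda's £960,000 share passes to Yolanda's issue; Hamish's £960,000 share passes to Hamish's issue.
Yolanda's share (£960,000) is divided into 2 shares of £480,000: Kofi takes £480,000; Rangi's £480,000 share passes to Rangi's issue.
Rangi's share (£480,000) is divided into 2 shares of £240,000: Dora and Celia each take £240,000.
Hamish's share (£960,000) is divided into 3 shares of £320,000: Ronan, Pablo, and Romilly each take £320,000.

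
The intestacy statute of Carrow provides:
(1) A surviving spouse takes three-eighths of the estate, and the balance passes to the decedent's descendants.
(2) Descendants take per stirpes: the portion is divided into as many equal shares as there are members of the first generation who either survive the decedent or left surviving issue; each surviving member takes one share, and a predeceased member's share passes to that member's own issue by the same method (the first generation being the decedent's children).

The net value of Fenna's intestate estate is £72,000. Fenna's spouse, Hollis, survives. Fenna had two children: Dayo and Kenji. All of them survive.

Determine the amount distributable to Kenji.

Kenji receives £22,500.

Hollis takes three-eighths of £72,000 = £27,000. The remaining £45,000 passes to the descendants.
The descendants' portion (£45,000) is divided into 2 shares of £22,500: Dayo and Kenji each take £22,500.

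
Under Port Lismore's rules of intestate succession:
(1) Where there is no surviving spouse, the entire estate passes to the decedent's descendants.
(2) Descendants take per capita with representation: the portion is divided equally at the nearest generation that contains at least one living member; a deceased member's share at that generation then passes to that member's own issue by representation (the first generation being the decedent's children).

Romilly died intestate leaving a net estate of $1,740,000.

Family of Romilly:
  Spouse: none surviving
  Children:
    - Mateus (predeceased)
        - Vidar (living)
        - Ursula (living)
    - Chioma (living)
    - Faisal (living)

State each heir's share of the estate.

The entire $1,740,000 passes to the descendants.
That amount ($1,740,000) is divided into 3 shares of $580,000: Chioma and Faisal each take $580,000; Mateus's $580,000 share passes to Mateus's issue.
Mateus's share ($580,000) is divided into 2 shares of $290,000: Vidar and Ursula each take $290,000.

Vidar: $290,000; Ursula: $290,000; Chioma: $580,000; Faisal: $580,000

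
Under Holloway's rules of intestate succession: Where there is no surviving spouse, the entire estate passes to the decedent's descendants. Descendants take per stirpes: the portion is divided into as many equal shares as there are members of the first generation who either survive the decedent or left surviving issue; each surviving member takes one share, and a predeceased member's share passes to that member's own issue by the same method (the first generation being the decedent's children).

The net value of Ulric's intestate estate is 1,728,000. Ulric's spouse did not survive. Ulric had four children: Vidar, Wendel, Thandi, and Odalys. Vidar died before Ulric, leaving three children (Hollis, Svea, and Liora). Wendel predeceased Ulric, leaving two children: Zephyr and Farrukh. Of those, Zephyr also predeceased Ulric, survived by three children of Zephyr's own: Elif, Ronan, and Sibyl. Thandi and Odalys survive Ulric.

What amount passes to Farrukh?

Farrukh receives 216,000.

The entire 1,728,000 passes to the descendants.
That amount (1,728,000) is divided into 4 shares of 432,000: Thandi and Odalys each take 432,000; Vidar's 432,000 share passes to Vidar's issue; Wendel's 432,000 share passes to Wendel's issue.
Vidar's share (432,000) is divided into 3 shares of 144,000: Hollis, Svea, and Liora each take 144,000.
Wendel's share (432,000) is divided into 2 shares of 216,000: Farrukh takes 216,000; Zephyr's 216,000 share passes to Zephyr's issue.
Zephyr's share (216,000) is divided into 3 shares of 72,000: Elif, Ronan, and Sibyl each take 72,000.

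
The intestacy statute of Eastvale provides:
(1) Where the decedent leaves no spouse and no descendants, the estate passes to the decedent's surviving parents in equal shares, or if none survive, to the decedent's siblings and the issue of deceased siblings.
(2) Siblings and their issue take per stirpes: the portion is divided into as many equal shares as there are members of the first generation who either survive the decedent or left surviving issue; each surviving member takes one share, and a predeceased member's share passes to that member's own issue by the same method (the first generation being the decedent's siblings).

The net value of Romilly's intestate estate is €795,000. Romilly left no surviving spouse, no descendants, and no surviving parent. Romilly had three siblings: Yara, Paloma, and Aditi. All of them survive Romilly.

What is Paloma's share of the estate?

The entire €795,000 passes to the siblings and their issue.
That amount (€795,000) is divided into 3 shares of €265,000: Yara, Paloma, and Aditi each take €265,000.

Paloma receives €265,000.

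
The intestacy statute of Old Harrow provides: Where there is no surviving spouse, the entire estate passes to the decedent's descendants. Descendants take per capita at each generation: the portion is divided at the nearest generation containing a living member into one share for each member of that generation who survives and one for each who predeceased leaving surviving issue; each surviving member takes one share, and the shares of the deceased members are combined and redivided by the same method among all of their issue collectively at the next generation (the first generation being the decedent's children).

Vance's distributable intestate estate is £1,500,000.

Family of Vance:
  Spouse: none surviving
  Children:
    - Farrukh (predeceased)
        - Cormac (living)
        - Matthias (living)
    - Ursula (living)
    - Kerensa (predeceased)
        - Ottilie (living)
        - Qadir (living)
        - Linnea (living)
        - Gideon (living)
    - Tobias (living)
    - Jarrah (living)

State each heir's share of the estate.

Cormac: £100,000; Matthias: £100,000; Ursula: £300,000; Ottilie: £100,000; Qadir: £100,000; Linnea: £100,000; Gideon: £100,000; Tobias: £300,000; Jarrah: £300,000

The entire £1,500,000 passes to the descendants.
That amount (£1,500,000) is divided at the children's generation into 5 shares of £300,000. Ursula, Tobias, and Jarrah each take £300,000. The 2 shares of the deceased (Farrukh and Kerensa) are combined into a pool of £600,000.
That pool (£600,000) is divided at the grandchildren's generation equally among Cormac, Matthias, Ottilie, Qadir, Linnea, and Gideon: £100,000 each.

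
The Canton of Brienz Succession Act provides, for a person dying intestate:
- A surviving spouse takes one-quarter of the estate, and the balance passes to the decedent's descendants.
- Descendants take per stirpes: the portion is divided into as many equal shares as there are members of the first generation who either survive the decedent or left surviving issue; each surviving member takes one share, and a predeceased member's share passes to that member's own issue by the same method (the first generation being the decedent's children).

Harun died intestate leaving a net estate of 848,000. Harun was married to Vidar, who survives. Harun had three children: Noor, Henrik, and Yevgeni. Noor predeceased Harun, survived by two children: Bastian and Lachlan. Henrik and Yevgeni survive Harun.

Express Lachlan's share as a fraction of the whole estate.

Vidar takes one-quarter of 848,000 = 212,000. The remaining 636,000 passes to the descendants.
The descendants' portion (636,000) is divided into 3 shares of 212,000: Henrik and Yevgeni each take 212,000; Noor's 212,000 share passes to Noor's issue.
Noor's share (212,000) is divided into 2 shares of 106,000: Bastian and Lachlan each take 106,000.

Lachlan receives 1/8 of the estate.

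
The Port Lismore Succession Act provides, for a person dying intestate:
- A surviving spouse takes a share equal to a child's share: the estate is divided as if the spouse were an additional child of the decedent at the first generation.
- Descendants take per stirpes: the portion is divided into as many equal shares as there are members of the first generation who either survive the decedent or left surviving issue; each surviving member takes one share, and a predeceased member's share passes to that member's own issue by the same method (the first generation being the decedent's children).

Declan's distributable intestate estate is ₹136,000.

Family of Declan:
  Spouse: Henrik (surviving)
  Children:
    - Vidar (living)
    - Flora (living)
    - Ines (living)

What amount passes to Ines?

Ines receives ₹34,000.

The spouse counts as an additional share at the children's level, so there are 4 primary shares of ₹34,000. Henrik takes one such share (₹34,000).
The children's combined portion (₹102,000) is divided into 3 shares of ₹34,000: Vidar, Flora, and Ines each take ₹34,000.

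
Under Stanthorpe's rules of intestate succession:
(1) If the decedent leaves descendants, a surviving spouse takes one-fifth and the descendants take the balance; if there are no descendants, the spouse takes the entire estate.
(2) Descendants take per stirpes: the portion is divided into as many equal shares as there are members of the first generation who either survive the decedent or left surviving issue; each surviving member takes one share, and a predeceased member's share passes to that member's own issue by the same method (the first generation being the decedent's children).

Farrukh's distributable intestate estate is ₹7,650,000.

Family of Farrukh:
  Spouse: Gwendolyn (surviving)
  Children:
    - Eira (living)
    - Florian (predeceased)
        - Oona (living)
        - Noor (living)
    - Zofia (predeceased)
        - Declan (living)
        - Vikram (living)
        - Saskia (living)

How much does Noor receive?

Gwendolyn takes one-fifth of ₹7,650,000 = ₹1,530,000. The remaining ₹6,120,000 passes to the descendants.
The descendants' portion (₹6,120,000) is divided into 3 shares of ₹2,040,000: Eira takes ₹2,040,000; Florian's ₹2,040,000 share passes to Florian's issue; Zofia's ₹2,040,000 share passes to Zofia's issue.
Florian's share (₹2,040,000) is divided into 2 shares of ₹1,020,000: Oona and Noor each take ₹1,020,000.
Zofia's share (₹2,040,000) is divided into 3 shares of ₹680,000: Declan, Vikram, and Saskia each take ₹680,000.

Noor receives ₹1,020,000.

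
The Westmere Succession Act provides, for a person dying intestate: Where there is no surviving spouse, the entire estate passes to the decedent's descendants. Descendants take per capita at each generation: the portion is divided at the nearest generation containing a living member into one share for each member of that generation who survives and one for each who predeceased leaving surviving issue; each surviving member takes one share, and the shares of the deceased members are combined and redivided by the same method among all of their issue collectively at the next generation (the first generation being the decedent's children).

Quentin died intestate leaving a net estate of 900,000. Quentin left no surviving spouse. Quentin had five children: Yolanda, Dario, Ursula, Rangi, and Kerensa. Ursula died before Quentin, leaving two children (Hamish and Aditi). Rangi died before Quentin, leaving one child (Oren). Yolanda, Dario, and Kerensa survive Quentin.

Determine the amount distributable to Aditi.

The entire 900,000 passes to the descendants.
That amount (900,000) is divided at the children's generation into 5 shares of 180,000. Yolanda, Dario, and Kerensa each take 180,000. The 2 shares of the deceased (Ursula and Rangi) are combined into a pool of 360,000.
That pool (360,000) is divided at the grandchildren's generation equally among Hamish, Aditi, and Oren: 120,000 each.

Aditi receives 120,000.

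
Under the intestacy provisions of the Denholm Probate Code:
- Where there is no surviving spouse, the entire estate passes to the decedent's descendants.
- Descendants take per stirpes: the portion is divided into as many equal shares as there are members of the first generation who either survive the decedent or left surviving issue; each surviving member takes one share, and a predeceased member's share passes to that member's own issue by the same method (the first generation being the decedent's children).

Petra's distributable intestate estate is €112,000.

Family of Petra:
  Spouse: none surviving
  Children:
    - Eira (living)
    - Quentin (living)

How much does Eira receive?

The entire €112,000 passes to the descendants.
That amount (€112,000) is divided into 2 shares of €56,000: Eira and Quentin each take €56,000.

Eira receives €56,000.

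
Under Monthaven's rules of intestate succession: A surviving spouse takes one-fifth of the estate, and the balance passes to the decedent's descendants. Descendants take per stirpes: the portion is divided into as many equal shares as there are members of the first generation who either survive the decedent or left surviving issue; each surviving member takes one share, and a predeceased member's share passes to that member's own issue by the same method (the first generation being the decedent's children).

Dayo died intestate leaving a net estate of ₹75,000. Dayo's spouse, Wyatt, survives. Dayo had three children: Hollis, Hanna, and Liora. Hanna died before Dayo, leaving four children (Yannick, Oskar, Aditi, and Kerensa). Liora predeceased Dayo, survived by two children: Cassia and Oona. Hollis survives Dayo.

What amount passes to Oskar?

Oskar receives ₹5,000.

Wyatt takes one-fifth of ₹75,000 = ₹15,000. The remaining ₹60,000 passes to the descendants.
The descendants' portion (₹60,000) is divided into 3 shares of ₹20,000: Hollis takes ₹20,000; Hanna's ₹20,000 share passes to Hanna's issue; Liora's ₹20,000 share passes to Liora's issue.
Hanna's share (₹20,000) is divided into 4 shares of ₹5,000: Yannick, Oskar, Aditi, and Kerensa each take ₹5,000.
Liora's share (₹20,000) is divided into 2 shares of ₹10,000: Cassia and Oona each take ₹10,000.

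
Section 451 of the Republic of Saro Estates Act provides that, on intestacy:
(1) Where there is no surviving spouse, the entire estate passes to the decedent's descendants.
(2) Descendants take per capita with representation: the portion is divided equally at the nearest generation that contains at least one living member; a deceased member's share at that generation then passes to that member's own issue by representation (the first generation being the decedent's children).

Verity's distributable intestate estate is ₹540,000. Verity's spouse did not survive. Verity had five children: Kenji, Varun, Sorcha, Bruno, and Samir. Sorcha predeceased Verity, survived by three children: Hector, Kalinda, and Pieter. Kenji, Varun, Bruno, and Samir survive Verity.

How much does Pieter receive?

Pieter receives ₹36,000.

The entire ₹540,000 passes to the descendants.
That amount (₹540,000) is divided into 5 shares of ₹108,000: Kenji, Varun, Bruno, and Samir each take ₹108,000; Sorcha's ₹108,000 share passes to Sorcha's issue.
Sorcha's share (₹108,000) is divided into 3 shares of ₹36,000: Hector, Kalinda, and Pieter each take ₹36,000.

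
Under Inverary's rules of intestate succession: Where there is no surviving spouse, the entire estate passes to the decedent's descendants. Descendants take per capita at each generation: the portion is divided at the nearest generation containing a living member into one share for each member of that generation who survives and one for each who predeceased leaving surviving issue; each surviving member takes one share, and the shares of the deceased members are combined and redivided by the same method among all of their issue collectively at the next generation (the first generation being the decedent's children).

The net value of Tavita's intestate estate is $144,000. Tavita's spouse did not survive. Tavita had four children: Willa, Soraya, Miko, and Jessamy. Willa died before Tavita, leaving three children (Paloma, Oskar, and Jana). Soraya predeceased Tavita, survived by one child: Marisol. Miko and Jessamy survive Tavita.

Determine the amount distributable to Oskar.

Oskar receives $18,000.

The entire $144,000 passes to the descendants.
That amount ($144,000) is divided at the children's generation into 4 shares of $36,000. Miko and Jessamy each take $36,000. The 2 shares of the deceased (Willa and Soraya) are combined into a pool of $72,000.
That pool ($72,000) is divided at the grandchildren's generation equally among Paloma, Oskar, Jana, and Marisol: $18,000 each.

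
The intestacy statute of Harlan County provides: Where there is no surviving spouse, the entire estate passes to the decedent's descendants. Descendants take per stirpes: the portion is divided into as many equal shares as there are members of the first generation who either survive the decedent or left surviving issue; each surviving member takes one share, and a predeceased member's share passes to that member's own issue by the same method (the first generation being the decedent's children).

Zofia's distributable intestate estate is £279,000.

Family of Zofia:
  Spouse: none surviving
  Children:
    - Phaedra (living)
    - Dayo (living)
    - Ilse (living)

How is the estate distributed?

The entire £279,000 passes to the descendants.
That amount (£279,000) is divided into 3 shares of £93,000: Phaedra, Dayo, and Ilse each take £93,000.

Phaedra: £93,000; Dayo: £93,000; Ilse: £93,000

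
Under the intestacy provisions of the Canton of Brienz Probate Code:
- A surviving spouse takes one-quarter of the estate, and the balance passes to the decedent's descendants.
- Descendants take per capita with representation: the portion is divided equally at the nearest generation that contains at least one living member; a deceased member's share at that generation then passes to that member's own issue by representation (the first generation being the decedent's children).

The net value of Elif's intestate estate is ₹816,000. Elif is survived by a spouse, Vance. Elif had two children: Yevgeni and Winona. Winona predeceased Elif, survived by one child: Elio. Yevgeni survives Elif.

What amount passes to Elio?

Elio receives ₹306,000.

Vance takes one-quarter of ₹816,000 = ₹204,000. The remaining ₹612,000 passes to the descendants.
The descendants' portion (₹612,000) is divided into 2 shares of ₹306,000: Yevgeni takes ₹306,000; Winona's ₹306,000 share passes to Winona's issue.
Winona's share (₹306,000) passes entirely to Elio.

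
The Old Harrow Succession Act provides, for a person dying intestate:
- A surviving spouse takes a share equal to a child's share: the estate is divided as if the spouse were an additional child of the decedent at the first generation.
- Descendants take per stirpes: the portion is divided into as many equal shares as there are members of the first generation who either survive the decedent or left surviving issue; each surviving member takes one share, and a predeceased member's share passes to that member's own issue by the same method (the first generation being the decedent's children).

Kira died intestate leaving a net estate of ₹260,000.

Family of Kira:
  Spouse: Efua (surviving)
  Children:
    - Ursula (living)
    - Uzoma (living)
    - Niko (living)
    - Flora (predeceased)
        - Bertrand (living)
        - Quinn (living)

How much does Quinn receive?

The spouse counts as an additional share at the children's level, so there are 5 primary shares of ₹52,000. Efua takes one such share (₹52,000).
The children's combined portion (₹208,000) is divided into 4 shares of ₹52,000: Ursula, Uzoma, and Niko each take ₹52,000; Flora's ₹52,000 share passes to Flora's issue.
Flora's share (₹52,000) is divided into 2 shares of ₹26,000: Bertrand and Quinn each take ₹26,000.

Quinn receives ₹26,000.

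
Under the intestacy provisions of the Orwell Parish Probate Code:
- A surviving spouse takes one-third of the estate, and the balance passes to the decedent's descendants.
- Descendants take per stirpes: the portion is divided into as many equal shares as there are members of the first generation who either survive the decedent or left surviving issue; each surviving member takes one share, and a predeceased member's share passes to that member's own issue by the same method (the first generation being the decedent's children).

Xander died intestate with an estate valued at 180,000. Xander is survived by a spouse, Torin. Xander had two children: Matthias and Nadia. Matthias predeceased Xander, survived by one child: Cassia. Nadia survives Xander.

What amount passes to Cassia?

Torin takes one-third of 180,000 = 60,000. The remaining 120,000 passes to the descendants.
The descendants' portion (120,000) is divided into 2 shares of 60,000: Nadia takes 60,000; Matthias's 60,000 share passes to Matthias's issue.
Matthias's share (60,000) passes entirely to Cassia.

Cassia receives 60,000.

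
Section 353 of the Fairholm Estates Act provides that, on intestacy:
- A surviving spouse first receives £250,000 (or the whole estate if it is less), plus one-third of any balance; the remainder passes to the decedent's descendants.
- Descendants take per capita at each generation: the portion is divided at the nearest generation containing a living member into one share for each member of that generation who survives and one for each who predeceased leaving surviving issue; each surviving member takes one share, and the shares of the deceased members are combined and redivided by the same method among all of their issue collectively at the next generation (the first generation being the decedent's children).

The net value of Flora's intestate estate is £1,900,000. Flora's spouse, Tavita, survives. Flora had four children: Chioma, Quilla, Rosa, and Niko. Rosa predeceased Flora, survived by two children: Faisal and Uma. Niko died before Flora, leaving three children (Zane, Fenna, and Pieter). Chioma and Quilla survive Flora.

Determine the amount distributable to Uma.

Tavita first takes £250,000, leaving a balance of £1,650,000. Tavita then takes one-third of the balance (£550,000), for a total of £800,000. The remaining £1,100,000 passes to the descendants.
The descendants' portion (£1,100,000) is divided at the children's generation into 4 shares of £275,000. Chioma and Quilla each take £275,000. The 2 shares of the deceased (Rosa and Niko) are combined into a pool of £550,000.
That pool (£550,000) is divided at the grandchildren's generation equally among Faisal, Uma, Zane, Fenna, and Pieter: £110,000 each.

Uma receives £110,000.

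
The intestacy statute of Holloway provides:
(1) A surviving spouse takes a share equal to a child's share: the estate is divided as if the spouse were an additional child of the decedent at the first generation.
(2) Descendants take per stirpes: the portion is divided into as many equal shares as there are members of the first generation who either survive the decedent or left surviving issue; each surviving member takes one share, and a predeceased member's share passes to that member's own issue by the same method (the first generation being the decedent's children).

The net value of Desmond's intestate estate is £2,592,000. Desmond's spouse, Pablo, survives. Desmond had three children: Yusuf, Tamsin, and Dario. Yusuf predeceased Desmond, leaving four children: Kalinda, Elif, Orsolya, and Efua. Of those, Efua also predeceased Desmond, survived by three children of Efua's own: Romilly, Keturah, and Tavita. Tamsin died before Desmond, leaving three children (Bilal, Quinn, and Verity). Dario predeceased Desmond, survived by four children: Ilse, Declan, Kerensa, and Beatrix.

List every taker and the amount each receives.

Pablo: £648,000; Kalinda: £162,000; Elif: £162,000; Orsolya: £162,000; Romilly: £54,000; Keturah: £54,000; Tavita: £54,000; Bilal: £216,000; Quinn: £216,000; Verity: £216,000; Ilse: £162,000; Declan: £162,000; Kerensa: £162,000; Beatrix: £162,000

The spouse counts as an additional share at the children's level, so there are 4 primary shares of £648,000. Pablo takes one such share (£648,000).
The children's combined portion (£1,944,000) is divided into 3 shares of £648,000: Yusuf's £648,000 share passes to Yusuf's issue; Tamsin's £648,000 share passes to Tamsin's issue; Dario's £648,000 share passes to Dario's issue.
Yusuf's share (£648,000) is divided into 4 shares of £162,000: Kalinda, Elif, and Orsolya each take £162,000; Efua's £162,000 share passes to Efua's issue.
Efua's share (£162,000) is divided into 3 shares of £54,000: Romilly, Keturah, and Tavita each take £54,000.
Tamsin's share (£648,000) is divided into 3 shares of £216,000: Bilal, Quinn, and Verity each take £216,000.
Dario's share (£648,000) is divided into 4 shares of £162,000: Ilse, Declan, Kerensa, and Beatrix each take £162,000.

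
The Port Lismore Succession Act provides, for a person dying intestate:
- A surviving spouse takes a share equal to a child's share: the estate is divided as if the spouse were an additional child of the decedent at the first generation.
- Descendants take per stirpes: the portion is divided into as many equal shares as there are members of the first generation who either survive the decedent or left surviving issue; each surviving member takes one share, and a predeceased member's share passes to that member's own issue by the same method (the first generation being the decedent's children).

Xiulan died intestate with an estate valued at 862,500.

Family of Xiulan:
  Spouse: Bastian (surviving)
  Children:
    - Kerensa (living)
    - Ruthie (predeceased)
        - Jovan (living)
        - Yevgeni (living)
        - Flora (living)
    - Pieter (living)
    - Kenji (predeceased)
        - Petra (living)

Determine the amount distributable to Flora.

The spouse counts as an additional share at the children's level, so there are 5 primary shares of 172,500. Bastian takes one such share (172,500).
The children's combined portion (690,000) is divided into 4 shares of 172,500: Kerensa and Pieter each take 172,500; Ruthie's 172,500 share passes to Ruthie's issue; Kenji's 172,500 share passes to Kenji's issue.
Ruthie's share (172,500) is divided into 3 shares of 57,500: Jovan, Yevgeni, and Flora each take 57,500.
Kenji's share (172,500) passes entirely to Petra.

Flora receives 57,500.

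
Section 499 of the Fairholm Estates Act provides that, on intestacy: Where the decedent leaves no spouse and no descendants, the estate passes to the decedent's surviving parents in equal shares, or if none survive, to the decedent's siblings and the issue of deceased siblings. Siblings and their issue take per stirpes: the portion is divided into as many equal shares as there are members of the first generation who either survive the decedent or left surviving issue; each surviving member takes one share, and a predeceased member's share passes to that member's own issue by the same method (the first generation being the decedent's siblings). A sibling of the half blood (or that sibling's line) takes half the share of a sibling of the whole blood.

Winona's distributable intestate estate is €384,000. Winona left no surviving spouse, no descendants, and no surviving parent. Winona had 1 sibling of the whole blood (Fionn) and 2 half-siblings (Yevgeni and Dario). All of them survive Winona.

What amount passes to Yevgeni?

The entire €384,000 passes to the siblings and their issue.
Counting each half-blood sibling's line as half a unit, there are 2 units in €384,000, so one unit is €192,000. Whole-blood lines (Fionn) take €192,000 each; half-blood lines (Yevgeni and Dario) take €96,000 each.

Yevgeni receives €96,000.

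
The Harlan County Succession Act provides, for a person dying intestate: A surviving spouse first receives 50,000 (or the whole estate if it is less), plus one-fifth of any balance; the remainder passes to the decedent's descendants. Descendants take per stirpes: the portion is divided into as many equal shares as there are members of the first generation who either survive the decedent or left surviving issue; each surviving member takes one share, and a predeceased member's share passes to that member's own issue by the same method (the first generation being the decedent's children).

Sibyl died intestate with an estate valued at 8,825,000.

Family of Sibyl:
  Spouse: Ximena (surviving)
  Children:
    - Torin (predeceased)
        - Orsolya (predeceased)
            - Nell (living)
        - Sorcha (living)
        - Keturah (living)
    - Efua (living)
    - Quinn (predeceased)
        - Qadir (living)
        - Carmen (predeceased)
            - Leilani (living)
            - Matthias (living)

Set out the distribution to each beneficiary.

Ximena first takes 50,000, leaving a balance of 8,775,000. Ximena then takes one-fifth of the balance (1,755,000), for a total of 1,805,000. The remaining 7,020,000 passes to the descendants.
The descendants' portion (7,020,000) is divided into 3 shares of 2,340,000: Efua takes 2,340,000; Torin's 2,340,000 share passes to Torin's issue; Quinn's 2,340,000 share passes to Quinn's issue.
Torin's share (2,340,000) is divided into 3 shares of 780,000: Sorcha and Keturah each take 780,000; Orsolya's 780,000 share passes to Orsolya's issue.
Orsolya's share (780,000) passes entirely to Nell.
Quinn's share (2,340,000) is divided into 2 shares of 1,170,000: Qadir takes 1,170,000; Carmen's 1,170,000 share passes to Carmen's issue.
Carmen's share (1,170,000) is divided into 2 shares of 585,000: Leilani and Matthias each take 585,000.

Ximena: 1,805,000; Nell: 780,000; Sorcha: 780,000; Keturah: 780,000; Efua: 2,340,000; Qadir: 1,170,000; Leilani: 585,000; Matthias: 585,000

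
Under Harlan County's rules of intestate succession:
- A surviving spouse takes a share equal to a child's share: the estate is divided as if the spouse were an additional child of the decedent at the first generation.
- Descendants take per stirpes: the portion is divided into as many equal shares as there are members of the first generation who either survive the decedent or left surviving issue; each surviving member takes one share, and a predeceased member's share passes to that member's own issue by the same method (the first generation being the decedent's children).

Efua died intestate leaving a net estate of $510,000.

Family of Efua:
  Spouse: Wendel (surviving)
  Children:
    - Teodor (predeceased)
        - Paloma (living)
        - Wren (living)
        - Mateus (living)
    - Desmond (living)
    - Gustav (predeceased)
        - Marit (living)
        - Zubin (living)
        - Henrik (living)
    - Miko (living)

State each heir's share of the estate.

Wendel: $102,000; Paloma: $34,000; Wren: $34,000; Mateus: $34,000; Desmond: $102,000; Marit: $34,000; Zubin: $34,000; Henrik: $34,000; Miko: $102,000

The spouse counts as an additional share at the children's level, so there are 5 primary shares of $102,000. Wendel takes one such share ($102,000).
The children's combined portion ($408,000) is divided into 4 shares of $102,000: Desmond and Miko each take $102,000; Teodor's $102,000 share passes to Teodor's issue; Gustav's $102,000 share passes to Gustav's issue.
Teodor's share ($102,000) is divided into 3 shares of $34,000: Paloma, Wren, and Mateus each take $34,000.
Gustav's share ($102,000) is divided into 3 shares of $34,000: Marit, Zubin, and Henrik each take $34,000.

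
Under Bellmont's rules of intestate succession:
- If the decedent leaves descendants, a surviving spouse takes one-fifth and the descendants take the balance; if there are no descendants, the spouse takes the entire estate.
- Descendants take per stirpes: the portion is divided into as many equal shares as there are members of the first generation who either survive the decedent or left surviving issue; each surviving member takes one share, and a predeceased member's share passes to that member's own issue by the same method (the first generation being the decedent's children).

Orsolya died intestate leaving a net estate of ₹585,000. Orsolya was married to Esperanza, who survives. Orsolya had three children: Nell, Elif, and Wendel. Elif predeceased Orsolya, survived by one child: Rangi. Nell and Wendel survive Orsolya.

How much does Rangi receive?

Rangi receives ₹156,000.

Esperanza takes one-fifth of ₹585,000 = ₹117,000. The remaining ₹468,000 passes to the descendants.
The descendants' portion (₹468,000) is divided into 3 shares of ₹156,000: Nell and Wendel each take ₹156,000; Elif's ₹156,000 share passes to Elif's issue.
Elif's share (₹156,000) passes entirely to Rangi.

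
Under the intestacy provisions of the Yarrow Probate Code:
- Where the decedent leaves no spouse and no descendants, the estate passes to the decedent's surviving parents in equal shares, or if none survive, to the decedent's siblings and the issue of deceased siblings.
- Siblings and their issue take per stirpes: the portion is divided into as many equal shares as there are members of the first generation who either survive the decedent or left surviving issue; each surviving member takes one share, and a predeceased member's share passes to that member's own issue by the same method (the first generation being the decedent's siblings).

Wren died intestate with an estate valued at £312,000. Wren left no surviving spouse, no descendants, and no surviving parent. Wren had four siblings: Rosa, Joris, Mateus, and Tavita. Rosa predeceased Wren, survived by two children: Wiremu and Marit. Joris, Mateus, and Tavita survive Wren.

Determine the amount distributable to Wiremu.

Wiremu receives £39,000.

The entire £312,000 passes to the siblings and their issue.
That amount (£312,000) is divided into 4 shares of £78,000: Joris, Mateus, and Tavita each take £78,000; Rosa's £78,000 share passes to Rosa's issue.
Rosa's share (£78,000) is divided into 2 shares of £39,000: Wiremu and Marit each take £39,000.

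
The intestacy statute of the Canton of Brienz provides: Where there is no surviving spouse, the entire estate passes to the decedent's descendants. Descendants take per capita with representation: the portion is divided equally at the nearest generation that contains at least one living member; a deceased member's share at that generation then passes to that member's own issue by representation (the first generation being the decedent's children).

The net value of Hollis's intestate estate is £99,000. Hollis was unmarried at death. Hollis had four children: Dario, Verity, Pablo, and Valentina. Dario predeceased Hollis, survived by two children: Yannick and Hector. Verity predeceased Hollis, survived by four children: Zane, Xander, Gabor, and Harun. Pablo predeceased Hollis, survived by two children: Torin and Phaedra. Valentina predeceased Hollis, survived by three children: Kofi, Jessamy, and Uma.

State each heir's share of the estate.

Yannick: £9,000; Hector: £9,000; Zane: £9,000; Xander: £9,000; Gabor: £9,000; Harun: £9,000; Torin: £9,000; Phaedra: £9,000; Kofi: £9,000; Jessamy: £9,000; Uma: £9,000

The entire £99,000 passes to the descendants.
No child survives, so the initial division is made at the grandchildren's generation.
That amount (£99,000) is divided into 11 shares of £9,000: Yannick, Hector, Zane, Xander, Gabor, Harun, Torin, Phaedra, Kofi, Jessamy, and Uma each take £9,000.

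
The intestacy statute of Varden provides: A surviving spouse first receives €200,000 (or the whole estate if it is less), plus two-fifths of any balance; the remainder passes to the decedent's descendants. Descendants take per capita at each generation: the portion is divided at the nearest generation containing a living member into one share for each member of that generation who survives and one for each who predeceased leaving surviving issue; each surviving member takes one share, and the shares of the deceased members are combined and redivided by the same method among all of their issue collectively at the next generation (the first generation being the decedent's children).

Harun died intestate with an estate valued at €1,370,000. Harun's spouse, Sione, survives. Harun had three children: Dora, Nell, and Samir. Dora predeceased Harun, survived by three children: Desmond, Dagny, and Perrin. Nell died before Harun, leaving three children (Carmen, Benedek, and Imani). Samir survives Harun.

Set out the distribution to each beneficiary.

Sione: €668,000; Desmond: €78,000; Dagny: €78,000; Perrin: €78,000; Carmen: €78,000; Benedek: €78,000; Imani: €78,000; Samir: €234,000

Sione first takes €200,000, leaving a balance of €1,170,000. Sione then takes two-fifths of the balance (€468,000), for a total of €668,000. The remaining €702,000 passes to the descendants.
The descendants' portion (€702,000) is divided at the children's generation into 3 shares of €234,000. Samir takes €234,000. The 2 shares of the deceased (Dora and Nell) are combined into a pool of €468,000.
That pool (€468,000) is divided at the grandchildren's generation equally among Desmond, Dagny, Perrin, Carmen, Benedek, and Imani: €78,000 each.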